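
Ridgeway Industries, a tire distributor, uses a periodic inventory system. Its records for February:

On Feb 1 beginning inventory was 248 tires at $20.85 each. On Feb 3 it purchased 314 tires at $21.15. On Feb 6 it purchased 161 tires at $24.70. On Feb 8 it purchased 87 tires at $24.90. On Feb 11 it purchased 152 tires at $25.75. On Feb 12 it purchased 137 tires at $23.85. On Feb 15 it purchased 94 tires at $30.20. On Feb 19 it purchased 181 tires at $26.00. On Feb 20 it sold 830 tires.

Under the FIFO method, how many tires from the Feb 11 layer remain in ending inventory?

Feb 20, 830 sold [FIFO — oldest first]: 248 @ $20.85 + 314 @ $21.15 + 161 @ $24.70 + 87 @ $24.90 + 20 @ $25.75 = $18,469.90
Ending inventory: 132 @ $25.75 + 137 @ $23.85 + 94 @ $30.20 + 181 @ $26.00 = $14,211.25

132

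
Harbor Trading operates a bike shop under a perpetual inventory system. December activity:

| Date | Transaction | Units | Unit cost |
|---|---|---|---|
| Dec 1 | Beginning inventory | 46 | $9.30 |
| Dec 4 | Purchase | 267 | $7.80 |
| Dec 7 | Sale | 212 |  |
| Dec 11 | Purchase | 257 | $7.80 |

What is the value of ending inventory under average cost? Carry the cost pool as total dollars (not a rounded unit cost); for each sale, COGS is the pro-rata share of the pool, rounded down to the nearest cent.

Ending inventory = $2,814.67

After Dec 1: 46 on hand, pool $427.80 (≈ $9.3000 each)
After Dec 4: 313 on hand, pool $2,510.40 (≈ $8.0204 each)
Dec 7, sell 212: 212/313 × $2,510.40 → $1,700.33
After Dec 11: 358 on hand, pool $2,814.67 (≈ $7.8622 each)
Ending inventory (cost pool remaining) = $2,814.67
Check: goods available $4,515.00 = COGS $1,700.33 + ending $2,814.67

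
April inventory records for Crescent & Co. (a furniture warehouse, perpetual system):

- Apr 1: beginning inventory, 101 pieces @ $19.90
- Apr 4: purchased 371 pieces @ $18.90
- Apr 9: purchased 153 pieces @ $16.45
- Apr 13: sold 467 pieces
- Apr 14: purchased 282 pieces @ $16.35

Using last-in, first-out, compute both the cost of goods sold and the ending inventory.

Apr 13, 467 sold [LIFO — newest first]: 153 @ $16.45 + 314 @ $18.90 = $8,451.45
Ending inventory: 101 @ $19.90 + 57 @ $18.90 + 282 @ $16.35 = $7,697.90

COGS = $8,451.45; ending inventory = $7,697.90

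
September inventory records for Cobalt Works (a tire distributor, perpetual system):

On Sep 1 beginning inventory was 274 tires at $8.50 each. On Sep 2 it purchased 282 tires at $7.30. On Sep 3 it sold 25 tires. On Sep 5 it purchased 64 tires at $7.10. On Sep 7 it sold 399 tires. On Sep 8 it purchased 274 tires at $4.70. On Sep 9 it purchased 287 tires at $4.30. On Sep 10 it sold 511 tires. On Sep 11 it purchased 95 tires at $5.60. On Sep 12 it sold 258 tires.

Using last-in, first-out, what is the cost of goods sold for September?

Sep 3, 25 sold [LIFO — newest first]: 25 @ $7.30 = $182.50
Sep 7, 399 sold [LIFO — newest first]: 64 @ $7.10 + 257 @ $7.30 + 78 @ $8.50 = $2,993.50
Sep 10, 511 sold [LIFO — newest first]: 287 @ $4.30 + 224 @ $4.70 = $2,286.90
Sep 12, 258 sold [LIFO — newest first]: 95 @ $5.60 + 50 @ $4.70 + 113 @ $8.50 = $1,727.50
Total COGS = $182.50 + $2,993.50 + $2,286.90 + $1,727.50 = $7,190.40
Ending inventory: 83 @ $8.50 = $705.50

COGS = $7,190.40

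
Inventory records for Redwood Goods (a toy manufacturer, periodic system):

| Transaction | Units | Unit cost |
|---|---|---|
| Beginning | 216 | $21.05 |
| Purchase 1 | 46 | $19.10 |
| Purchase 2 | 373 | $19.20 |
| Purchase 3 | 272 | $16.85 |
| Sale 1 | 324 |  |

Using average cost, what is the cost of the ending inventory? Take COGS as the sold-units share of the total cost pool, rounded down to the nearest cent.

Sale 1, sell 324: 324/907 × $17,170.20 → $6,133.56
Ending inventory (cost pool remaining) = $11,036.64

Ending inventory = $11,036.64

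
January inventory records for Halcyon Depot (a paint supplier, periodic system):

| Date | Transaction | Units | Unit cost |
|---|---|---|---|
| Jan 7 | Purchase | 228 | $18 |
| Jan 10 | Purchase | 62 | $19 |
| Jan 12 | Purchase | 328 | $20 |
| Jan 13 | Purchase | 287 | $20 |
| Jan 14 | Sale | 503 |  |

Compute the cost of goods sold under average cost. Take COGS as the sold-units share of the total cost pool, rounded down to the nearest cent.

Jan 14, sell 503: 503/905 × $17,582.00 → $9,772.09
Ending inventory (cost pool remaining) = $7,809.91
Check: goods available $17,582.00 = COGS $9,772.09 + ending $7,809.91

COGS = $9,772.09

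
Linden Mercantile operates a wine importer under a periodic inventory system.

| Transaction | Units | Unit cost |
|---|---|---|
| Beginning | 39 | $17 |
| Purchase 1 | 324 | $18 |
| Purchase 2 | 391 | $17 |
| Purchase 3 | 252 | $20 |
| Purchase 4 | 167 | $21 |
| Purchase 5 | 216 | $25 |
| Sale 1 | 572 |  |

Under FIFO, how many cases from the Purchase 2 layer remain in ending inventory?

182

Sale 1 (572) [FIFO — oldest first]: 39 @ $17 + 324 @ $18 + 209 @ $17 = $10,048
Ending inventory: 182 @ $17 + 252 @ $20 + 167 @ $21 + 216 @ $25 = $17,041
Check: goods available $27,089 = COGS $10,048 + ending $17,041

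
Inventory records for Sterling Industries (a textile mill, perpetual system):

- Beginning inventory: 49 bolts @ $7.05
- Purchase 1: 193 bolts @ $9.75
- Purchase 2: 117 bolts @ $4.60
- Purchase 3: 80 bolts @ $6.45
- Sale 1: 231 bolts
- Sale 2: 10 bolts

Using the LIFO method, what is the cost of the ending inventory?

Ending inventory = $1,798.20

Sale 1 (231) [LIFO — newest first]: 80 @ $6.45 + 117 @ $4.60 + 34 @ $9.75 = $1,385.70
Sale 2 (10) [LIFO — newest first]: 10 @ $9.75 = $97.50
Total COGS = $1,385.70 + $97.50 = $1,483.20
Ending inventory: 49 @ $7.05 + 149 @ $9.75 = $1,798.20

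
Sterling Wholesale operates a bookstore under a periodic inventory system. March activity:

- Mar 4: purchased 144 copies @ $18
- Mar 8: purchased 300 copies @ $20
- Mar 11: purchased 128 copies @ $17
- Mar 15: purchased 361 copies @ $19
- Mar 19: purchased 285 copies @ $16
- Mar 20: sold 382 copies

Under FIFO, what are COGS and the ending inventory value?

COGS = $7,352; ending inventory = $14,835

Mar 20, 382 sold [FIFO — oldest first]: 144 @ $18 + 238 @ $20 = $7,352
Ending inventory: 62 @ $20 + 128 @ $17 + 361 @ $19 + 285 @ $16 = $14,835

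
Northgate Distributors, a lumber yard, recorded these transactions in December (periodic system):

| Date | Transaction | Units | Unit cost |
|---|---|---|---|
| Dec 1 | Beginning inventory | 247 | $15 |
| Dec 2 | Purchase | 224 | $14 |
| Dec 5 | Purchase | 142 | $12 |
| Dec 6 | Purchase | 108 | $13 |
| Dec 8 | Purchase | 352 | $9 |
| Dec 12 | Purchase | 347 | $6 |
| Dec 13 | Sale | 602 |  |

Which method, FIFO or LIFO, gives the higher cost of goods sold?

FIFO

FIFO COGS: 247 @ $15 + 224 @ $14 + 131 @ $12 = $8,413
LIFO COGS: 347 @ $6 + 255 @ $9 = $4,377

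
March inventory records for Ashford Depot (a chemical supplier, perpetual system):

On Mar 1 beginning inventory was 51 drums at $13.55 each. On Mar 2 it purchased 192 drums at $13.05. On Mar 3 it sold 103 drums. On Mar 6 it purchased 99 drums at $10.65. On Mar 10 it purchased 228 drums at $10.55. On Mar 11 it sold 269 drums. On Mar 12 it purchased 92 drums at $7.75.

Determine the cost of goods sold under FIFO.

Mar 3, 103 sold [FIFO — oldest first]: 51 @ $13.55 + 52 @ $13.05 = $1,369.65
Mar 11, 269 sold [FIFO — oldest first]: 140 @ $13.05 + 99 @ $10.65 + 30 @ $10.55 = $3,197.85
Total COGS = $1,369.65 + $3,197.85 = $4,567.50
Ending inventory: 198 @ $10.55 + 92 @ $7.75 = $2,801.90
Check: goods available $7,369.40 = COGS $4,567.50 + ending $2,801.90

COGS = $4,567.50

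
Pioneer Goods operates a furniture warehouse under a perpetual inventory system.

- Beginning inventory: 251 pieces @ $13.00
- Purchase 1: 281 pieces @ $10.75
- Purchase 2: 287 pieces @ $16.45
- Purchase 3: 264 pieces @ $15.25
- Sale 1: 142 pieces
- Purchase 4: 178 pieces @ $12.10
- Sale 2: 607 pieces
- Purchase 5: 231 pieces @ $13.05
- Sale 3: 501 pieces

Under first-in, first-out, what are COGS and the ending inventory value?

COGS = $17,051.60; ending inventory = $3,147.65

Sale 1 (142) [FIFO — oldest first]: 142 @ $13.00 = $1,846.00
Sale 2 (607) [FIFO — oldest first]: 109 @ $13.00 + 281 @ $10.75 + 217 @ $16.45 = $8,007.40
Sale 3 (501) [FIFO — oldest first]: 70 @ $16.45 + 264 @ $15.25 + 167 @ $12.10 = $7,198.20
Total COGS = $1,846.00 + $8,007.40 + $7,198.20 = $17,051.60
Ending inventory: 11 @ $12.10 + 231 @ $13.05 = $3,147.65
Check: goods available $20,199.25 = COGS $17,051.60 + ending $3,147.65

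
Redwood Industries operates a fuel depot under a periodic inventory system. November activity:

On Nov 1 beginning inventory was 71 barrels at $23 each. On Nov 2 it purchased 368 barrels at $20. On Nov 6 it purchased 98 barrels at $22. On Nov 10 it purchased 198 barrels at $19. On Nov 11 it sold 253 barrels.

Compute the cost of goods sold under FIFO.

COGS = $5,273

Nov 11, 253 sold [FIFO — oldest first]: 71 @ $23 + 182 @ $20 = $5,273
Ending inventory: 186 @ $20 + 98 @ $22 + 198 @ $19 = $9,638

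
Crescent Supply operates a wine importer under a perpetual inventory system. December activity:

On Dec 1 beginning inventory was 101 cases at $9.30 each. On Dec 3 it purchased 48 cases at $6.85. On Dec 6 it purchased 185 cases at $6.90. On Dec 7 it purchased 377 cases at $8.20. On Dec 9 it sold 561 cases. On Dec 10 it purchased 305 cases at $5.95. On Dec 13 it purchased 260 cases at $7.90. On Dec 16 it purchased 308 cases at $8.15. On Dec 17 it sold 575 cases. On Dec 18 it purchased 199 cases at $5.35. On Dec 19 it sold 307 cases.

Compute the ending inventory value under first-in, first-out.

Ending inventory = $2,213.80

Dec 9, 561 sold [FIFO — oldest first]: 101 @ $9.30 + 48 @ $6.85 + 185 @ $6.90 + 227 @ $8.20 = $4,406.00
Dec 17, 575 sold [FIFO — oldest first]: 150 @ $8.20 + 305 @ $5.95 + 120 @ $7.90 = $3,992.75
Dec 19, 307 sold [FIFO — oldest first]: 140 @ $7.90 + 167 @ $8.15 = $2,467.05
Total COGS = $4,406.00 + $3,992.75 + $2,467.05 = $10,865.80
Ending inventory: 141 @ $8.15 + 199 @ $5.35 = $2,213.80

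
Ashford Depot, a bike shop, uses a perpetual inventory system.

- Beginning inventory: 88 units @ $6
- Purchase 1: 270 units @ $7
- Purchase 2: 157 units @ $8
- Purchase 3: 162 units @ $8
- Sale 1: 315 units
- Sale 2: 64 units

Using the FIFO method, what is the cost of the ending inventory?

Sale 1 (315) [FIFO — oldest first]: 88 @ $6 + 227 @ $7 = $2,117
Sale 2 (64) [FIFO — oldest first]: 43 @ $7 + 21 @ $8 = $469
Total COGS = $2,117 + $469 = $2,586
Ending inventory: 136 @ $8 + 162 @ $8 = $2,384

Ending inventory = $2,384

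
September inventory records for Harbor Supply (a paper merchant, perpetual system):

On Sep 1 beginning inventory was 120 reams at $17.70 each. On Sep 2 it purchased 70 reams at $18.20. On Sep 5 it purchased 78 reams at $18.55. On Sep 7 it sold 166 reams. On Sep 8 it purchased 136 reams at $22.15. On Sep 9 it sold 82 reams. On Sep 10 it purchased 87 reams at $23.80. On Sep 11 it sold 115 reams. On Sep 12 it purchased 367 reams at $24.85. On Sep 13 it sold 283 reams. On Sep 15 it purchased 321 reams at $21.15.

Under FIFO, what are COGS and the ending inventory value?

COGS = $13,779.65; ending inventory = $12,057.35

Sep 7, 166 sold [FIFO — oldest first]: 120 @ $17.70 + 46 @ $18.20 = $2,961.20
Sep 9, 82 sold [FIFO — oldest first]: 24 @ $18.20 + 58 @ $18.55 = $1,512.70
Sep 11, 115 sold [FIFO — oldest first]: 20 @ $18.55 + 95 @ $22.15 = $2,475.25
Sep 13, 283 sold [FIFO — oldest first]: 41 @ $22.15 + 87 @ $23.80 + 155 @ $24.85 = $6,830.50
Total COGS = $2,961.20 + $1,512.70 + $2,475.25 + $6,830.50 = $13,779.65
Ending inventory: 212 @ $24.85 + 321 @ $21.15 = $12,057.35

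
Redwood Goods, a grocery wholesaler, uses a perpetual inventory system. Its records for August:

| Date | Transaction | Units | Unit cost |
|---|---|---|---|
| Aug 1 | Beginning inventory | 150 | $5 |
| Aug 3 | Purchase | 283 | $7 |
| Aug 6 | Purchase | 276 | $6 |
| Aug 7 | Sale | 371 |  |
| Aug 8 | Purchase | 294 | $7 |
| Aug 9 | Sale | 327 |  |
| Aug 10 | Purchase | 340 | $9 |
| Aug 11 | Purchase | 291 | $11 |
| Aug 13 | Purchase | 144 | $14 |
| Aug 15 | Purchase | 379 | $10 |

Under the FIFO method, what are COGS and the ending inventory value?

Aug 7, 371 sold [FIFO — oldest first]: 150 @ $5 + 221 @ $7 = $2,297
Aug 9, 327 sold [FIFO — oldest first]: 62 @ $7 + 265 @ $6 = $2,024
Total COGS = $2,297 + $2,024 = $4,321
Ending inventory: 11 @ $6 + 294 @ $7 + 340 @ $9 + 291 @ $11 + 144 @ $14 + 379 @ $10 = $14,191

COGS = $4,321; ending inventory = $14,191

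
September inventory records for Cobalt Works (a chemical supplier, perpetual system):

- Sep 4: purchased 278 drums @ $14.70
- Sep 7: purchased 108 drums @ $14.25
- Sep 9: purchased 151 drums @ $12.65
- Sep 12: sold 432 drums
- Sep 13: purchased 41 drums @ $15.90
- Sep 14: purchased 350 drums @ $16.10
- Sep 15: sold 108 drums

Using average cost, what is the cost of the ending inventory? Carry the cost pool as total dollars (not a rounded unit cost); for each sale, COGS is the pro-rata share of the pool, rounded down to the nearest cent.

After Sep 4: 278 on hand, pool $4,086.60 (≈ $14.7000 each)
After Sep 7: 386 on hand, pool $5,625.60 (≈ $14.5741 each)
After Sep 9: 537 on hand, pool $7,535.75 (≈ $14.0331 each)
Sep 12, sell 432: 432/537 × $7,535.75 → $6,062.27
After Sep 13: 146 on hand, pool $2,125.38 (≈ $14.5574 each)
After Sep 14: 496 on hand, pool $7,760.38 (≈ $15.6459 each)
Sep 15, sell 108: 108/496 × $7,760.38 → $1,689.76
Total COGS = $6,062.27 + $1,689.76 = $7,752.03
Ending inventory (cost pool remaining) = $6,070.62

Ending inventory = $6,070.62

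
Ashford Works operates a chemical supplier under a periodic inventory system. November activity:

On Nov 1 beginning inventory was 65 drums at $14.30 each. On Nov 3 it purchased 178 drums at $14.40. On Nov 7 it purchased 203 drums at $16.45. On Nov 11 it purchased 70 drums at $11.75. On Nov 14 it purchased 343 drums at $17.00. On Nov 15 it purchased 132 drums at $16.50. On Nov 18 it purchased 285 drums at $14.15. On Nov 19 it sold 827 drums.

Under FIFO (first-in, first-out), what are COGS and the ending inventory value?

Nov 19, 827 sold [FIFO — oldest first]: 65 @ $14.30 + 178 @ $14.40 + 203 @ $16.45 + 70 @ $11.75 + 311 @ $17.00 = $12,941.55
Ending inventory: 32 @ $17.00 + 132 @ $16.50 + 285 @ $14.15 = $6,754.75

COGS = $12,941.55; ending inventory = $6,754.75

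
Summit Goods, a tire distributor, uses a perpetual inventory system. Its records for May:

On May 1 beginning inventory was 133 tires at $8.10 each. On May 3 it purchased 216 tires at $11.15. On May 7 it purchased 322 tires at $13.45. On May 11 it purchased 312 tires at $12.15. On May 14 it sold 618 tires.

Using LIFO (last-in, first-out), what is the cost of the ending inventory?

May 14, 618 sold [LIFO — newest first]: 312 @ $12.15 + 306 @ $13.45 = $7,906.50
Ending inventory: 133 @ $8.10 + 216 @ $11.15 + 16 @ $13.45 = $3,700.90

Ending inventory = $3,700.90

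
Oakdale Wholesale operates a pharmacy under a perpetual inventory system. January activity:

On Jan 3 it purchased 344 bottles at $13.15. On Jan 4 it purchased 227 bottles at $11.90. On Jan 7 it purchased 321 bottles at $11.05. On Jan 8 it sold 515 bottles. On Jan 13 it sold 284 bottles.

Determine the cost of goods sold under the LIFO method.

COGS = $9,549.00

Jan 8, 515 sold [LIFO — newest first]: 321 @ $11.05 + 194 @ $11.90 = $5,855.65
Jan 13, 284 sold [LIFO — newest first]: 33 @ $11.90 + 251 @ $13.15 = $3,693.35
Total COGS = $5,855.65 + $3,693.35 = $9,549.00
Ending inventory: 93 @ $13.15 = $1,222.95
Check: goods available $10,771.95 = COGS $9,549.00 + ending $1,222.95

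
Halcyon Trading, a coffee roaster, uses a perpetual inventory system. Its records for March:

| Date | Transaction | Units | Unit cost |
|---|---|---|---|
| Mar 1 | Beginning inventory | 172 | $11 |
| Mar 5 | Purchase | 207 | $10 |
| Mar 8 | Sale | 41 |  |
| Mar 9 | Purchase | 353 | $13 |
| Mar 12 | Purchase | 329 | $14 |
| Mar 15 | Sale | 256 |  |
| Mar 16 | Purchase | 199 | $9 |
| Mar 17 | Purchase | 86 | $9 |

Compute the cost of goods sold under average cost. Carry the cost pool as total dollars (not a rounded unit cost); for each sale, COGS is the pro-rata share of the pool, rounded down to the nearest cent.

After Mar 1: 172 on hand, pool $1,892.00 (≈ $11.0000 each)
After Mar 5: 379 on hand, pool $3,962.00 (≈ $10.4538 each)
Mar 8, sell 41: 41/379 × $3,962.00 → $428.60
After Mar 9: 691 on hand, pool $8,122.40 (≈ $11.7546 each)
After Mar 12: 1020 on hand, pool $12,728.40 (≈ $12.4788 each)
Mar 15, sell 256: 256/1020 × $12,728.40 → $3,194.57
After Mar 16: 963 on hand, pool $11,324.83 (≈ $11.7599 each)
After Mar 17: 1049 on hand, pool $12,098.83 (≈ $11.5337 each)
Total COGS = $428.60 + $3,194.57 = $3,623.17
Ending inventory (cost pool remaining) = $12,098.83

COGS = $3,623.17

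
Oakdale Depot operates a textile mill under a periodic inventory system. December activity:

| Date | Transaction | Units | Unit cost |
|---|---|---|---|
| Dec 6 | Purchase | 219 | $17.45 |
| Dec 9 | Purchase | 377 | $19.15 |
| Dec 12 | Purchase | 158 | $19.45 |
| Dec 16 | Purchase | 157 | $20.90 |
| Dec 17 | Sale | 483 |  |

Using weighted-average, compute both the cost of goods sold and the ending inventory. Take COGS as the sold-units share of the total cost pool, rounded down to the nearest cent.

Dec 17, sell 483: 483/911 × $17,395.50 → $9,222.86
Ending inventory (cost pool remaining) = $8,172.64
Check: goods available $17,395.50 = COGS $9,222.86 + ending $8,172.64

COGS = $9,222.86; ending inventory = $8,172.64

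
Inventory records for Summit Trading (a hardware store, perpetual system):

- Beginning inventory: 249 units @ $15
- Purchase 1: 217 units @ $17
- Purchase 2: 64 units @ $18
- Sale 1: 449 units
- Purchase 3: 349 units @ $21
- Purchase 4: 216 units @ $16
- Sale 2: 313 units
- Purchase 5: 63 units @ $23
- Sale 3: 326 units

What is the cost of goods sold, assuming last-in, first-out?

COGS = $19,760

Sale 1 (449) [LIFO — newest first]: 64 @ $18 + 217 @ $17 + 168 @ $15 = $7,361
Sale 2 (313) [LIFO — newest first]: 216 @ $16 + 97 @ $21 = $5,493
Sale 3 (326) [LIFO — newest first]: 63 @ $23 + 252 @ $21 + 11 @ $15 = $6,906
Total COGS = $7,361 + $5,493 + $6,906 = $19,760
Ending inventory: 70 @ $15 = $1,050
Check: goods available $20,810 = COGS $19,760 + ending $1,050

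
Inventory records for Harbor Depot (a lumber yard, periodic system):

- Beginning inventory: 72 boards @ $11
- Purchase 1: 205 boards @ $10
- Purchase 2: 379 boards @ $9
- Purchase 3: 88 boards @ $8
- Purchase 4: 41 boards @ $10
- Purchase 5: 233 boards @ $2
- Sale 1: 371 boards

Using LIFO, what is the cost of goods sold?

Sale 1 (371) [LIFO — newest first]: 233 @ $2 + 41 @ $10 + 88 @ $8 + 9 @ $9 = $1,661
Ending inventory: 72 @ $11 + 205 @ $10 + 370 @ $9 = $6,172
Check: goods available $7,833 = COGS $1,661 + ending $6,172

COGS = $1,661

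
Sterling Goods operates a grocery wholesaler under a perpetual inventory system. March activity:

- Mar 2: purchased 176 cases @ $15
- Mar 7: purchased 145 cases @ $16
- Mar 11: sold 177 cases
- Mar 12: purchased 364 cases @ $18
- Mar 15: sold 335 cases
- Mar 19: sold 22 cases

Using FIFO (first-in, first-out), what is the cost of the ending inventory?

Ending inventory = $2,718

Mar 11, 177 sold [FIFO — oldest first]: 176 @ $15 + 1 @ $16 = $2,656
Mar 15, 335 sold [FIFO — oldest first]: 144 @ $16 + 191 @ $18 = $5,742
Mar 19, 22 sold [FIFO — oldest first]: 22 @ $18 = $396
Total COGS = $2,656 + $5,742 + $396 = $8,794
Ending inventory: 151 @ $18 = $2,718
Check: goods available $11,512 = COGS $8,794 + ending $2,718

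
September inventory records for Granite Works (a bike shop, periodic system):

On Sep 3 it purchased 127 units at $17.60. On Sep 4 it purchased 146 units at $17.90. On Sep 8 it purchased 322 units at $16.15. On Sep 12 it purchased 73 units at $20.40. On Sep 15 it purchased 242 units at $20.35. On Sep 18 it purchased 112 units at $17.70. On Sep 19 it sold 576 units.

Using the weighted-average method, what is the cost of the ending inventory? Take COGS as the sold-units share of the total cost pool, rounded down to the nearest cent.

Sep 19, sell 576: 576/1022 × $18,445.20 → $10,395.72
Ending inventory (cost pool remaining) = $8,049.48

Ending inventory = $8,049.48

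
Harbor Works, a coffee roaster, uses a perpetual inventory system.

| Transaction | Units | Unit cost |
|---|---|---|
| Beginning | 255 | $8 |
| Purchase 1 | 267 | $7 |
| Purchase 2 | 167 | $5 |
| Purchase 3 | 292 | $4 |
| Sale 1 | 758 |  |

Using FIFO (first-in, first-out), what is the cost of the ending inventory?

Ending inventory = $892

Sale 1 (758) [FIFO — oldest first]: 255 @ $8 + 267 @ $7 + 167 @ $5 + 69 @ $4 = $5,020
Ending inventory: 223 @ $4 = $892
Check: goods available $5,912 = COGS $5,020 + ending $892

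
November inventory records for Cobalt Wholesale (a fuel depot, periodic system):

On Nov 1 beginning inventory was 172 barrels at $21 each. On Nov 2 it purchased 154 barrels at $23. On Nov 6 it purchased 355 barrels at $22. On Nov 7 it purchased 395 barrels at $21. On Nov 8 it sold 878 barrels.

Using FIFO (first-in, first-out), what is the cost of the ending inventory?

Nov 8, 878 sold [FIFO — oldest first]: 172 @ $21 + 154 @ $23 + 355 @ $22 + 197 @ $21 = $19,101
Ending inventory: 198 @ $21 = $4,158
Check: goods available $23,259 = COGS $19,101 + ending $4,158

Ending inventory = $4,158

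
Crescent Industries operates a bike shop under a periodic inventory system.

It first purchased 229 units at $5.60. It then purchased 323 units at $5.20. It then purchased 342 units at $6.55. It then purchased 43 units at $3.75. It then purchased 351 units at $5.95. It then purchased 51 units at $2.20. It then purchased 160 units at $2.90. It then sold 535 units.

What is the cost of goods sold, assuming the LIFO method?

COGS = $2,504.00

Sale 1 (535) [LIFO — newest first]: 160 @ $2.90 + 51 @ $2.20 + 324 @ $5.95 = $2,504.00
Ending inventory: 229 @ $5.60 + 323 @ $5.20 + 342 @ $6.55 + 43 @ $3.75 + 27 @ $5.95 = $5,524.00
Check: goods available $8,028.00 = COGS $2,504.00 + ending $5,524.00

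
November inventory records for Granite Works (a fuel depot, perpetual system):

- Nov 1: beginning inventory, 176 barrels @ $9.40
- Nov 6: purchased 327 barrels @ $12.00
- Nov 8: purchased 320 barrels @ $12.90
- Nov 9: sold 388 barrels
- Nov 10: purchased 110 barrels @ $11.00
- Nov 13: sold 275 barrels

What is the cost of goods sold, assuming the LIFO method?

COGS = $8,134.00

Nov 9, 388 sold [LIFO — newest first]: 320 @ $12.90 + 68 @ $12.00 = $4,944.00
Nov 13, 275 sold [LIFO — newest first]: 110 @ $11.00 + 165 @ $12.00 = $3,190.00
Total COGS = $4,944.00 + $3,190.00 = $8,134.00
Ending inventory: 176 @ $9.40 + 94 @ $12.00 = $2,782.40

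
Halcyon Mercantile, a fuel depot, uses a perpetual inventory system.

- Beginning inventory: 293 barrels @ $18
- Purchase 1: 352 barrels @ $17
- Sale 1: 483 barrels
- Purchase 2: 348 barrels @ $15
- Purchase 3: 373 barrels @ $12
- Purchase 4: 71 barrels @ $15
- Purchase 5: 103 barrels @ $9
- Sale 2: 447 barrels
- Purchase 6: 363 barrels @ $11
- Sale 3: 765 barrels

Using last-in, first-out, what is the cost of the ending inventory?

Sale 1 (483) [LIFO — newest first]: 352 @ $17 + 131 @ $18 = $8,342
Sale 2 (447) [LIFO — newest first]: 103 @ $9 + 71 @ $15 + 273 @ $12 = $5,268
Sale 3 (765) [LIFO — newest first]: 363 @ $11 + 100 @ $12 + 302 @ $15 = $9,723
Total COGS = $8,342 + $5,268 + $9,723 = $23,333
Ending inventory: 162 @ $18 + 46 @ $15 = $3,606
Check: goods available $26,939 = COGS $23,333 + ending $3,606

Ending inventory = $3,606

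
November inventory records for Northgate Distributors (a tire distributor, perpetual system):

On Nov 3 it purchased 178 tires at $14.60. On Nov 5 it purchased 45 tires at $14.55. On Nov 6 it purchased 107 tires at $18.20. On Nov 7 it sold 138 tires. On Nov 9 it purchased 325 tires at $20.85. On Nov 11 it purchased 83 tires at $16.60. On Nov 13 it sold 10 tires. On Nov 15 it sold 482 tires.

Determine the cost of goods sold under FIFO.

Nov 7, 138 sold [FIFO — oldest first]: 138 @ $14.60 = $2,014.80
Nov 13, 10 sold [FIFO — oldest first]: 10 @ $14.60 = $146.00
Nov 15, 482 sold [FIFO — oldest first]: 30 @ $14.60 + 45 @ $14.55 + 107 @ $18.20 + 300 @ $20.85 = $9,295.15
Total COGS = $2,014.80 + $146.00 + $9,295.15 = $11,455.95
Ending inventory: 25 @ $20.85 + 83 @ $16.60 = $1,899.05
Check: goods available $13,355.00 = COGS $11,455.95 + ending $1,899.05

COGS = $11,455.95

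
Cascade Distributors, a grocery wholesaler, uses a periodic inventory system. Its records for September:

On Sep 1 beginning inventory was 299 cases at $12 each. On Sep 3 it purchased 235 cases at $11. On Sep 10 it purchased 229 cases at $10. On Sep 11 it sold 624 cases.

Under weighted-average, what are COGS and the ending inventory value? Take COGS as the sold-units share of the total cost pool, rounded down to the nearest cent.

Sep 11, sell 624: 624/763 × $8,463.00 → $6,921.24
Ending inventory (cost pool remaining) = $1,541.76

COGS = $6,921.24; ending inventory = $1,541.76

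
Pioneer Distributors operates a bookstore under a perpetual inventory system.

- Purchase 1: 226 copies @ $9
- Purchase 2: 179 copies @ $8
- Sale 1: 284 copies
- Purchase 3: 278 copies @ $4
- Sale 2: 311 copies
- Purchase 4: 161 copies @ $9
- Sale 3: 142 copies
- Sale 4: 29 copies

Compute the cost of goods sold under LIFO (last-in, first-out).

COGS = $5,325

Sale 1 (284) [LIFO — newest first]: 179 @ $8 + 105 @ $9 = $2,377
Sale 2 (311) [LIFO — newest first]: 278 @ $4 + 33 @ $9 = $1,409
Sale 3 (142) [LIFO — newest first]: 142 @ $9 = $1,278
Sale 4 (29) [LIFO — newest first]: 19 @ $9 + 10 @ $9 = $261
Total COGS = $2,377 + $1,409 + $1,278 + $261 = $5,325
Ending inventory: 78 @ $9 = $702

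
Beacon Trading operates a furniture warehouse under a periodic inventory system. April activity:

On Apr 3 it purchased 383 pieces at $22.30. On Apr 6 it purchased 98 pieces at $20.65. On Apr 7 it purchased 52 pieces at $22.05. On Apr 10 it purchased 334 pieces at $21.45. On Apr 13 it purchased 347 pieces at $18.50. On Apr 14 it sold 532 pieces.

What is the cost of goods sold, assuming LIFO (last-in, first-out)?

Apr 14, 532 sold [LIFO — newest first]: 347 @ $18.50 + 185 @ $21.45 = $10,387.75
Ending inventory: 383 @ $22.30 + 98 @ $20.65 + 52 @ $22.05 + 149 @ $21.45 = $14,907.25
Check: goods available $25,295.00 = COGS $10,387.75 + ending $14,907.25

COGS = $10,387.75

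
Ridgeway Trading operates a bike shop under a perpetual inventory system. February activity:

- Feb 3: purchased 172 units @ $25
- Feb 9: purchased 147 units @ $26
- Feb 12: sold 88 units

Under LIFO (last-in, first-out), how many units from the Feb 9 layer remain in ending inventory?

59

Feb 12, 88 sold [LIFO — newest first]: 88 @ $26 = $2,288
Ending inventory: 172 @ $25 + 59 @ $26 = $5,834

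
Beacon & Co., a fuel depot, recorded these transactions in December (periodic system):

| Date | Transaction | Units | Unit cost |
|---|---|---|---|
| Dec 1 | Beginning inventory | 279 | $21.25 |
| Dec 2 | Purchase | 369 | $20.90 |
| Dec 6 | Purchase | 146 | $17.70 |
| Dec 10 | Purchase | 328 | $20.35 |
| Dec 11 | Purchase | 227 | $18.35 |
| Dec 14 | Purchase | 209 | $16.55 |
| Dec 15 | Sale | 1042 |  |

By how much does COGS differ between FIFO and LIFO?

$1,629.65

FIFO COGS: 279 @ $21.25 + 369 @ $20.90 + 146 @ $17.70 + 248 @ $20.35 = $21,271.85
LIFO COGS: 209 @ $16.55 + 227 @ $18.35 + 328 @ $20.35 + 146 @ $17.70 + 132 @ $20.90 = $19,642.20
Difference = |$21,271.85 − $19,642.20| = $1,629.65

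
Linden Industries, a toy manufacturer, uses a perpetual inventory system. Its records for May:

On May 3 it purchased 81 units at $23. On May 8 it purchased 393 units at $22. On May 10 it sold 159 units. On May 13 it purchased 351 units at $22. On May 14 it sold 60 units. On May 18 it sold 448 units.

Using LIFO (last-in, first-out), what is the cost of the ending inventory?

Ending inventory = $3,557

May 10, 159 sold [LIFO — newest first]: 159 @ $22 = $3,498
May 14, 60 sold [LIFO — newest first]: 60 @ $22 = $1,320
May 18, 448 sold [LIFO — newest first]: 291 @ $22 + 157 @ $22 = $9,856
Total COGS = $3,498 + $1,320 + $9,856 = $14,674
Ending inventory: 81 @ $23 + 77 @ $22 = $3,557
Check: goods available $18,231 = COGS $14,674 + ending $3,557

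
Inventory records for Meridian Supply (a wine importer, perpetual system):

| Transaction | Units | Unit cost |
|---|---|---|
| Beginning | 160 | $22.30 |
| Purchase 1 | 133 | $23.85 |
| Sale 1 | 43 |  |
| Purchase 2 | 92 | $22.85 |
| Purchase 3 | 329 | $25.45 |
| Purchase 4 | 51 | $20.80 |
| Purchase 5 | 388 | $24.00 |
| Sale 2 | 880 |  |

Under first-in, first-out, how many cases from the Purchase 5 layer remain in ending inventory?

Sale 1 (43) [FIFO — oldest first]: 43 @ $22.30 = $958.90
Sale 2 (880) [FIFO — oldest first]: 117 @ $22.30 + 133 @ $23.85 + 92 @ $22.85 + 329 @ $25.45 + 51 @ $20.80 + 158 @ $24.00 = $21,109.20
Total COGS = $958.90 + $21,109.20 = $22,068.10
Ending inventory: 230 @ $24.00 = $5,520.00

230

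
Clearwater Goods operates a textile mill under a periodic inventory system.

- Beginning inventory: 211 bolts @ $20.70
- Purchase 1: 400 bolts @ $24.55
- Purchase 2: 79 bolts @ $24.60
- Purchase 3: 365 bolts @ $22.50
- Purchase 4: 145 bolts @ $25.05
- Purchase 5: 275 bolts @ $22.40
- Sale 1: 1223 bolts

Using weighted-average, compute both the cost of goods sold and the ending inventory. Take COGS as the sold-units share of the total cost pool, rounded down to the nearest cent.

Sale 1, sell 1223: 1223/1475 × $34,135.85 → $28,303.82
Ending inventory (cost pool remaining) = $5,832.03

COGS = $28,303.82; ending inventory = $5,832.03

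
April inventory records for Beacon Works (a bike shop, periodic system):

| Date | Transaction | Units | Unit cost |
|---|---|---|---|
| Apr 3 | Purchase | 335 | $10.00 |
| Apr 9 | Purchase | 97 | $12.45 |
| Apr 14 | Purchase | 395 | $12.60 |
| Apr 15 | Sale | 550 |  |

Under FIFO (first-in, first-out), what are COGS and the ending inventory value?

COGS = $6,044.45; ending inventory = $3,490.20

Apr 15, 550 sold [FIFO — oldest first]: 335 @ $10.00 + 97 @ $12.45 + 118 @ $12.60 = $6,044.45
Ending inventory: 277 @ $12.60 = $3,490.20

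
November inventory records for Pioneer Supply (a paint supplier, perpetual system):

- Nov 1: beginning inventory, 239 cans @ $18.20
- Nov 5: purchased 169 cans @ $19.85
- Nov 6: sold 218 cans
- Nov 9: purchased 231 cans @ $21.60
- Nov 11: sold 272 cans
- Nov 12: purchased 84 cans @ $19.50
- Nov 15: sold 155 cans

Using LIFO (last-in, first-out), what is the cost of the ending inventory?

Ending inventory = $1,419.60

Nov 6, 218 sold [LIFO — newest first]: 169 @ $19.85 + 49 @ $18.20 = $4,246.45
Nov 11, 272 sold [LIFO — newest first]: 231 @ $21.60 + 41 @ $18.20 = $5,735.80
Nov 15, 155 sold [LIFO — newest first]: 84 @ $19.50 + 71 @ $18.20 = $2,930.20
Total COGS = $4,246.45 + $5,735.80 + $2,930.20 = $12,912.45
Ending inventory: 78 @ $18.20 = $1,419.60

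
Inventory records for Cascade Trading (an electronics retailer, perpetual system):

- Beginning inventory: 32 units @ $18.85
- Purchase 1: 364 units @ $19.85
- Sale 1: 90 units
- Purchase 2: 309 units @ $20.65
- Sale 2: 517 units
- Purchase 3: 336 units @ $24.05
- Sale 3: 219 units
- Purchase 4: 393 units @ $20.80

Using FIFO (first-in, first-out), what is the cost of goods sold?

COGS = $17,119.50

Sale 1 (90) [FIFO — oldest first]: 32 @ $18.85 + 58 @ $19.85 = $1,754.50
Sale 2 (517) [FIFO — oldest first]: 306 @ $19.85 + 211 @ $20.65 = $10,431.25
Sale 3 (219) [FIFO — oldest first]: 98 @ $20.65 + 121 @ $24.05 = $4,933.75
Total COGS = $1,754.50 + $10,431.25 + $4,933.75 = $17,119.50
Ending inventory: 215 @ $24.05 + 393 @ $20.80 = $13,345.15
Check: goods available $30,464.65 = COGS $17,119.50 + ending $13,345.15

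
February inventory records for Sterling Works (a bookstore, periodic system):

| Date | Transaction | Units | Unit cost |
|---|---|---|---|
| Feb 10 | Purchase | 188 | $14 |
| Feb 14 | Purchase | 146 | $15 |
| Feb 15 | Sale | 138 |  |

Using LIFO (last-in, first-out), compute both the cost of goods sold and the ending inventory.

Feb 15, 138 sold [LIFO — newest first]: 138 @ $15 = $2,070
Ending inventory: 188 @ $14 + 8 @ $15 = $2,752
Check: goods available $4,822 = COGS $2,070 + ending $2,752

COGS = $2,070; ending inventory = $2,752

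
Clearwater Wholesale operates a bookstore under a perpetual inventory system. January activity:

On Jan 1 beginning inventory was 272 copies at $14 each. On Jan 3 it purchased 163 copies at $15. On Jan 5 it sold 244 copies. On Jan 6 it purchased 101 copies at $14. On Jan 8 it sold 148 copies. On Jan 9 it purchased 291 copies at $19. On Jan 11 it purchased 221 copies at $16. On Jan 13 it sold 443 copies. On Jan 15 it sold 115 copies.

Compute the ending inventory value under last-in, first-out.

Jan 5, 244 sold [LIFO — newest first]: 163 @ $15 + 81 @ $14 = $3,579
Jan 8, 148 sold [LIFO — newest first]: 101 @ $14 + 47 @ $14 = $2,072
Jan 13, 443 sold [LIFO — newest first]: 221 @ $16 + 222 @ $19 = $7,754
Jan 15, 115 sold [LIFO — newest first]: 69 @ $19 + 46 @ $14 = $1,955
Total COGS = $3,579 + $2,072 + $7,754 + $1,955 = $15,360
Ending inventory: 98 @ $14 = $1,372

Ending inventory = $1,372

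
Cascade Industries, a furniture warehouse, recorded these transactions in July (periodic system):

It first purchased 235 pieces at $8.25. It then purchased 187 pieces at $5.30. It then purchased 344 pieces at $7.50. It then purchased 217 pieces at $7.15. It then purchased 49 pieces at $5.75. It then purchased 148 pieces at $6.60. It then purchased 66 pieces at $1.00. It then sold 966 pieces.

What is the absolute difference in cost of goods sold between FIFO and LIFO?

$731.15

FIFO COGS: 235 @ $8.25 + 187 @ $5.30 + 344 @ $7.50 + 200 @ $7.15 = $6,939.85
LIFO COGS: 66 @ $1.00 + 148 @ $6.60 + 49 @ $5.75 + 217 @ $7.15 + 344 @ $7.50 + 142 @ $5.30 = $6,208.70
Difference = |$6,939.85 − $6,208.70| = $731.15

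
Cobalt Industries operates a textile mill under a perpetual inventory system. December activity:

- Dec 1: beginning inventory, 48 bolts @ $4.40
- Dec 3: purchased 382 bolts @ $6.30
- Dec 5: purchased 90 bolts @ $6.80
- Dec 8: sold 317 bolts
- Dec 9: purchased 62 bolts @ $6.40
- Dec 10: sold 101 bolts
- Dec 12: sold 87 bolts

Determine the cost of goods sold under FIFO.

COGS = $3,127.80

Dec 8, 317 sold [FIFO — oldest first]: 48 @ $4.40 + 269 @ $6.30 = $1,905.90
Dec 10, 101 sold [FIFO — oldest first]: 101 @ $6.30 = $636.30
Dec 12, 87 sold [FIFO — oldest first]: 12 @ $6.30 + 75 @ $6.80 = $585.60
Total COGS = $1,905.90 + $636.30 + $585.60 = $3,127.80
Ending inventory: 15 @ $6.80 + 62 @ $6.40 = $498.80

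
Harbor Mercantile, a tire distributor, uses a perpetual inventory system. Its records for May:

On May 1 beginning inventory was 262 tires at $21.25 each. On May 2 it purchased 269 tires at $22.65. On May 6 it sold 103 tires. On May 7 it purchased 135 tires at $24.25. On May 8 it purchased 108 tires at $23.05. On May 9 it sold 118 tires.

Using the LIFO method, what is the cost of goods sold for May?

COGS = $5,064.85

May 6, 103 sold [LIFO — newest first]: 103 @ $22.65 = $2,332.95
May 9, 118 sold [LIFO — newest first]: 108 @ $23.05 + 10 @ $24.25 = $2,731.90
Total COGS = $2,332.95 + $2,731.90 = $5,064.85
Ending inventory: 262 @ $21.25 + 166 @ $22.65 + 125 @ $24.25 = $12,358.65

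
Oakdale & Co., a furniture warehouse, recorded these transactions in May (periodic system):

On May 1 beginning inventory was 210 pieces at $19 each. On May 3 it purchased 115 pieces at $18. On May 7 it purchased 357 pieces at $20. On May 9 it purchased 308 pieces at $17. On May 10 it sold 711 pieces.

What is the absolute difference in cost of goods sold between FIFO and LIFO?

FIFO COGS: 210 @ $19 + 115 @ $18 + 357 @ $20 + 29 @ $17 = $13,693
LIFO COGS: 308 @ $17 + 357 @ $20 + 46 @ $18 = $13,204
Difference = |$13,693 − $13,204| = $489

$489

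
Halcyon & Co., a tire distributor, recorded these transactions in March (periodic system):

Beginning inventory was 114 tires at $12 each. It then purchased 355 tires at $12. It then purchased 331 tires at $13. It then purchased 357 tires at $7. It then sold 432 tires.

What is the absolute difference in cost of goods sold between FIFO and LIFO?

$1,710

FIFO COGS: 114 @ $12 + 318 @ $12 = $5,184
LIFO COGS: 357 @ $7 + 75 @ $13 = $3,474
Difference = |$5,184 − $3,474| = $1,710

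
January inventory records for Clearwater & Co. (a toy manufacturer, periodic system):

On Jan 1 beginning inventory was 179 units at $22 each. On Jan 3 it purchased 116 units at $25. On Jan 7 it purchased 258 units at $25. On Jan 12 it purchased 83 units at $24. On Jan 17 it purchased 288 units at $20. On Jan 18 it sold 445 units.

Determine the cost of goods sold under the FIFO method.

COGS = $10,588

Jan 18, 445 sold [FIFO — oldest first]: 179 @ $22 + 116 @ $25 + 150 @ $25 = $10,588
Ending inventory: 108 @ $25 + 83 @ $24 + 288 @ $20 = $10,452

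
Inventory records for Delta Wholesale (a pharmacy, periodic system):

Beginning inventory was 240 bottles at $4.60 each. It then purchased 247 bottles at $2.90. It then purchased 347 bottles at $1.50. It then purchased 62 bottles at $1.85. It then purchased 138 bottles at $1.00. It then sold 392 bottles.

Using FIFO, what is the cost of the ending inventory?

Sale 1 (392) [FIFO — oldest first]: 240 @ $4.60 + 152 @ $2.90 = $1,544.80
Ending inventory: 95 @ $2.90 + 347 @ $1.50 + 62 @ $1.85 + 138 @ $1.00 = $1,048.70

Ending inventory = $1,048.70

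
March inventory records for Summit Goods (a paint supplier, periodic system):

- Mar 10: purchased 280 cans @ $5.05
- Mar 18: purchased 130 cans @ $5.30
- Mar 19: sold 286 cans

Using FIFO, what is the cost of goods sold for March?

Mar 19, 286 sold [FIFO — oldest first]: 280 @ $5.05 + 6 @ $5.30 = $1,445.80
Ending inventory: 124 @ $5.30 = $657.20
Check: goods available $2,103.00 = COGS $1,445.80 + ending $657.20

COGS = $1,445.80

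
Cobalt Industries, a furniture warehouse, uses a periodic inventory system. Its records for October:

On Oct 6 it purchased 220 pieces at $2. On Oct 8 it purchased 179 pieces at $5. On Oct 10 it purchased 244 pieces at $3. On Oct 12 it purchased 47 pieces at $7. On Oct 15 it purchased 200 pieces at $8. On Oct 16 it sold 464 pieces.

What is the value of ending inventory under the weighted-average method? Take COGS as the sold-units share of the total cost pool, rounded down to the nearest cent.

Ending inventory = $1,912.70

Oct 16, sell 464: 464/890 × $3,996.00 → $2,083.30
Ending inventory (cost pool remaining) = $1,912.70
Check: goods available $3,996.00 = COGS $2,083.30 + ending $1,912.70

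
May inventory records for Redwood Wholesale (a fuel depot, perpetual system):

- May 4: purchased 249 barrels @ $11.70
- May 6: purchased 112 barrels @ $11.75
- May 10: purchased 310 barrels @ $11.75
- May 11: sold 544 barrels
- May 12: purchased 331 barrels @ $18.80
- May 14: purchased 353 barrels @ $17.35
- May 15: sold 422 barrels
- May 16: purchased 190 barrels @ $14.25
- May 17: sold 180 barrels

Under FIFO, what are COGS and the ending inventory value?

COGS = $16,593.00; ending inventory = $6,333.65

May 11, 544 sold [FIFO — oldest first]: 249 @ $11.70 + 112 @ $11.75 + 183 @ $11.75 = $6,379.55
May 15, 422 sold [FIFO — oldest first]: 127 @ $11.75 + 295 @ $18.80 = $7,038.25
May 17, 180 sold [FIFO — oldest first]: 36 @ $18.80 + 144 @ $17.35 = $3,175.20
Total COGS = $6,379.55 + $7,038.25 + $3,175.20 = $16,593.00
Ending inventory: 209 @ $17.35 + 190 @ $14.25 = $6,333.65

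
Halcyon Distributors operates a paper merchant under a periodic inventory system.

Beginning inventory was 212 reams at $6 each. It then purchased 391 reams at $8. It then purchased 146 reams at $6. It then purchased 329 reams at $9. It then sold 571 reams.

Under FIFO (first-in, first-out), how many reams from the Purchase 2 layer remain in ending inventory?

Sale 1 (571) [FIFO — oldest first]: 212 @ $6 + 359 @ $8 = $4,144
Ending inventory: 32 @ $8 + 146 @ $6 + 329 @ $9 = $4,093
Check: goods available $8,237 = COGS $4,144 + ending $4,093

146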